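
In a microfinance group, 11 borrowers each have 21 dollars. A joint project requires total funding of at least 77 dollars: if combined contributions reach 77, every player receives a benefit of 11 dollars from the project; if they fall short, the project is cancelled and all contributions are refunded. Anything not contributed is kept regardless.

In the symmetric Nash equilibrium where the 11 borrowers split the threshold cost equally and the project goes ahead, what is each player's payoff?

25 dollars

Equal share of the threshold: 77/11 = 7.
At this profile no one gains by cutting their contribution: any cut drops the total below 77, the project is cancelled, contributions are refunded, and the deviator ends with 21, which is less than 21 − 7 + 11 = 25. Contributing more than 7 just wastes the excess. So contributing exactly 7 is a best response.
Each player's payoff: 21 − 7 + 11 = 25.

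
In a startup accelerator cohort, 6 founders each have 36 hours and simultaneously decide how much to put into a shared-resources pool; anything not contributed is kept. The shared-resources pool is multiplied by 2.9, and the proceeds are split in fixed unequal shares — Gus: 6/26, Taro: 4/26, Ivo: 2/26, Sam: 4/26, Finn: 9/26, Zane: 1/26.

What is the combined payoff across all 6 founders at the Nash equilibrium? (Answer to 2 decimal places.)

A player with share s gets back 2.9·s per unit contributed, so full contribution is dominant for anyone with s > 1/2.9 = 0.3448 and zero contribution is dominant for anyone below.
The only share above 0.3448 is Finn's 9/26, contributing 36; the remaining 5 contribute 0. Total contributed: 36.
The shared-resources pool pays out 2.9 × 36 = 104.40 in total (split across the unequal shares, but the aggregate is all that matters for the group sum).
The 5 free-riders keep 36 each, adding 180. Group total = 180 + 104.40 = 284.40.

284.40 hours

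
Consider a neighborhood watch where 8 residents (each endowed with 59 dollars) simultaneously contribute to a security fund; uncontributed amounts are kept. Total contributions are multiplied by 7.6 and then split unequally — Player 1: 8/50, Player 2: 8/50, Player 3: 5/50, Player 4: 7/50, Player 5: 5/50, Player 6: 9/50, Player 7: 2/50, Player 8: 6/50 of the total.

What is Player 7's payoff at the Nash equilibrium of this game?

130.74 dollars

For player j, contributing a unit is worthwhile iff 7.6 × (j's share) ≥ 1, i.e. iff j's share is at least 0.1316.
Player 1, Player 2, Player 4 and Player 6 clear that bar, contributing 59 each; the remaining 4 contribute 0. Total contributed: 236.
Player 7 keeps 59 and receives 7.6 × 236 × 2/50 = 71.74 from the security fund, for a payoff of 130.74.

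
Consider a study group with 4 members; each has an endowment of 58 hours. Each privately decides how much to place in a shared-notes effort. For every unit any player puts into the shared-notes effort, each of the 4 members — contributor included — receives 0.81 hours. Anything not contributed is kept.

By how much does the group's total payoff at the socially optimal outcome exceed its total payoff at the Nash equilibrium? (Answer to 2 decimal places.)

The private return per contributed unit is 0.81 < 1, so contributing 0 is dominant for every player. At the Nash equilibrium everyone keeps their 58, and the group total is 4 × 58 = 232.
Each contributed unit returns 3.240 to the group as a whole (0.81 to each of 4 players), which exceeds 1, so the social optimum is full contribution: group total = 3.240 × 232 = 751.68.
Efficiency loss = 751.68 − 232 = 519.68.

519.68 hours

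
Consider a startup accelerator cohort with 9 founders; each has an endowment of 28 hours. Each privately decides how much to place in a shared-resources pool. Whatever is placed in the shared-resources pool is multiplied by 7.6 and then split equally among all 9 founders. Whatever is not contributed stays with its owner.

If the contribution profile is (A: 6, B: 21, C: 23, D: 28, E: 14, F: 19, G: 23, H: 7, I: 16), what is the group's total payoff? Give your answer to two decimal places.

Total contributed: 6 + 21 + 23 + 28 + 14 + 19 + 23 + 7 + 16 = 157; total kept: 9 × 28 − 157 = 95.
The shared-resources pool pays out 7.6 × 157 = 1193.20 in aggregate.
Group total = 95 + 1193.20 = 1288.20.

1288.20 hours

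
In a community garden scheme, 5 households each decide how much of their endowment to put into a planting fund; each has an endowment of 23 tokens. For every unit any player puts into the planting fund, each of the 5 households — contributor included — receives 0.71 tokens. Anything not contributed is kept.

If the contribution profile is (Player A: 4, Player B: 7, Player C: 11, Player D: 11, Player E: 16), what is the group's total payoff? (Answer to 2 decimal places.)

Total contributed: 4 + 7 + 11 + 11 + 16 = 49; total kept: 5 × 23 − 49 = 66.
The planting fund pays out 0.71 × 5 × 49 = 173.95 in aggregate.
Group total = 66 + 173.95 = 239.95.

239.95 tokens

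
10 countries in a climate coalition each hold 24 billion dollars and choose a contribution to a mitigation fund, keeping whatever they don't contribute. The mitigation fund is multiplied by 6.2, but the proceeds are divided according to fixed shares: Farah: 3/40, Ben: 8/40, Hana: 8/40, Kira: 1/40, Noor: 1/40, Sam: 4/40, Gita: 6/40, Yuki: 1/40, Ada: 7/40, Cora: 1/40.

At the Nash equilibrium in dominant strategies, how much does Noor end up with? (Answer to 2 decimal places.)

Player j's private return per contributed unit is 6.2 × (j's share). Contributing is weakly dominant for j when that share is at least 1/6.2 = 0.1613, and contributing 0 is dominant otherwise.
Ben, Hana and Ada clear that bar, contributing 24 each; the remaining 7 contribute 0. Total contributed: 72.
Noor keeps 24 and receives 6.2 × 72 × 1/40 = 11.16 from the mitigation fund, for a payoff of 35.16.

35.16 billion dollars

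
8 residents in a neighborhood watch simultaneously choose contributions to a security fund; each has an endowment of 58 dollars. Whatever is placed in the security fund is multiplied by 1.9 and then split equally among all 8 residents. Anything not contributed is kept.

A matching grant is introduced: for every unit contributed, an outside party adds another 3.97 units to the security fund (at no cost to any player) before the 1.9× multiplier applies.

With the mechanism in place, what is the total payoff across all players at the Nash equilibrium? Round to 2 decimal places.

4381.55 dollars

With the mechanism, a contributed unit returns 1.9 × 4.97 / 8 = 1.1804 per unit of net cost to the contributor — now above 1 — so contributing fully is weakly dominant for every player.
So the Nash equilibrium is full contribution by all 8; the group earns 1.9 × 4.97 × 464 = 4381.55.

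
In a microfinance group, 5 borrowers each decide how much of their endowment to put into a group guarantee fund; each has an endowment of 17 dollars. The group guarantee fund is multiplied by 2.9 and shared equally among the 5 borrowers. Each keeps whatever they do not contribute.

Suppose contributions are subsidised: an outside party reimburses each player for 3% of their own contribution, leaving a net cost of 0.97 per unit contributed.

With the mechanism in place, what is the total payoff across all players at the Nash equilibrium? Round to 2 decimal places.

Even with the mechanism, each unit contributed returns only (2.9/5) / 0.97 = 0.5979 per unit of net cost, so contributing nothing is still dominant.
At the Nash equilibrium no one contributes; group total payoff = 5 × 17 = 85.

85.00 dollars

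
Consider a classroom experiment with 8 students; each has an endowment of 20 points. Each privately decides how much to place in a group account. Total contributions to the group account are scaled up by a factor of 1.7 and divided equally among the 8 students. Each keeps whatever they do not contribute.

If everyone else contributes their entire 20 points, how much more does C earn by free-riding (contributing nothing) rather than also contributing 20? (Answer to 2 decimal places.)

15.75 points

Switching from a contribution of 20 to 0 lets C keep an extra 20 points, but lowers the group account by 20, which costs C their own share of that drop: 1.7/8 × 20 = 4.25.
Net gain = 20 − 4.25 = 15.75. The private return per contributed unit (0.2125) is below 1, so free-riding is indeed the best response regardless of what the others do.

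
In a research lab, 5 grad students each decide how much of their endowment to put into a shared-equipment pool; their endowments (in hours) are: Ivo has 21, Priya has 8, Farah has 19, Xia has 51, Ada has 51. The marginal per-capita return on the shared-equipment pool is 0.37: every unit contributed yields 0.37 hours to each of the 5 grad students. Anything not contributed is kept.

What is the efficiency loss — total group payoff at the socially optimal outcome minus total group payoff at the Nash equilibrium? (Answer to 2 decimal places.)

The private return per contributed unit is 0.37 < 1 for everyone, so the Nash equilibrium is zero contribution and the group total is Σ E_j = 21 + 8 + 19 + 51 + 51 = 150.
Each contributed unit returns 1.850 to the group, so the social optimum is full contribution by everyone: group total = 1.850 × 150 = 277.50.
Efficiency loss = (1.850 − 1) × 150 = 127.50.

127.50 hours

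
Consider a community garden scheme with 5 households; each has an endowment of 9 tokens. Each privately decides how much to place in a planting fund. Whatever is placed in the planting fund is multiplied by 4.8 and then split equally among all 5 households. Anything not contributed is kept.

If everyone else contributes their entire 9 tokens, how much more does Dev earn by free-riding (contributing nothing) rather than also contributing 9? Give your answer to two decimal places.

0.36 tokens

Switching from a contribution of 9 to 0 lets Dev keep an extra 9 tokens, but lowers the planting fund by 9, which costs Dev their own share of that drop: 4.8/5 × 9 = 8.64.
Net gain = 9 − 8.64 = 0.36. The private return per contributed unit (0.9600) is below 1, so free-riding is indeed the best response regardless of what the others do.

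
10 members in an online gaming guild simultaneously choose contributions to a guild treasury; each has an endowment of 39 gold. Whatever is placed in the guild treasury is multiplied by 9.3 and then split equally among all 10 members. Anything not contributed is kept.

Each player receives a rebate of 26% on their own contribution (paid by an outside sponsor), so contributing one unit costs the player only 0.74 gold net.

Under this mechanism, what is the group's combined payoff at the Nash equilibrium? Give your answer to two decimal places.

The effective private return per unit is now (9.3/10) / 0.74 = 1.2568 > 1, so every player's dominant strategy flips to full contribution.
At the Nash equilibrium everyone contributes 39. Group total payoff = 10 × (39 × 0.26 + 9.3 × 39) = 3728.40.

3728.40 gold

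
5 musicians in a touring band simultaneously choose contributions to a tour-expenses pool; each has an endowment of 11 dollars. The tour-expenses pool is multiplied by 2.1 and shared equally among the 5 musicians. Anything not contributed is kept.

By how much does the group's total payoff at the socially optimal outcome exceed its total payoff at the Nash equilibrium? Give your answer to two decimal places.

Each contributed unit returns 2.1/5 = 0.4200 to its contributor — below 1 — so contributing 0 is dominant for every player. At the Nash equilibrium everyone keeps their 11, and the group total is 5 × 11 = 55.
Each contributed unit returns 2.100 to the group as a whole (0.4200 to each of 5 players), which exceeds 1, so the social optimum is full contribution: group total = 2.100 × 55 = 115.50.
Efficiency loss = 115.50 − 55 = 60.50.

60.50 dollars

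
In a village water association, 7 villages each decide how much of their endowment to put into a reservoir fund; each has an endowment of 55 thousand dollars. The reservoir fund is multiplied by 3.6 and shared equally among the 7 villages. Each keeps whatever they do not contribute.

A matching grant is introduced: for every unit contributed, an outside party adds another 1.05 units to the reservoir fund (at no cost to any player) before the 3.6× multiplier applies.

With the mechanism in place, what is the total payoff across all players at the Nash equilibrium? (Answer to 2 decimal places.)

The effective private return per unit is now 3.6 × 2.05 / 7 = 1.0543 > 1, so every player's dominant strategy flips to full contribution.
At the Nash equilibrium everyone contributes 55. Group total payoff = 3.6 × 2.05 × 385 = 2841.30.

2841.30 thousand dollars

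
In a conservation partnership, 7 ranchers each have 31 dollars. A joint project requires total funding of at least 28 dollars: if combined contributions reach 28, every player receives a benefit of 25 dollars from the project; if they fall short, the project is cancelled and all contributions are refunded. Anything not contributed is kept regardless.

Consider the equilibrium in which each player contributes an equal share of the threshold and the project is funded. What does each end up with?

52 dollars

Equal share of the threshold: 28/7 = 4.
At this profile no one gains by cutting their contribution: any cut drops the total below 28, the project is cancelled, contributions are refunded, and the deviator ends with 31, which is less than 31 − 4 + 25 = 52. Contributing more than 4 just wastes the excess. So contributing exactly 4 is a best response.
Each player's payoff: 31 − 4 + 25 = 52.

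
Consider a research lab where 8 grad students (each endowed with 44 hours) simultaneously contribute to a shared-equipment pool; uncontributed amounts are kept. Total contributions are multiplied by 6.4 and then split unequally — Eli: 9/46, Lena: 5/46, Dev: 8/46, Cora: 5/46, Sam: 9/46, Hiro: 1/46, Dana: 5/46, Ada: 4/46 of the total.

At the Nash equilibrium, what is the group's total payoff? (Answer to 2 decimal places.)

Each unit j contributes comes back to j as 6.4 × (j's share), so j prefers to contribute only if that share exceeds 1/6.4 = 0.1563; otherwise keeping the unit dominates.
The shares above 0.1563 belong to Eli, Dev and Sam, contributing 44 each; the remaining 5 contribute 0. Total contributed: 132.
The shared-equipment pool pays out 6.4 × 132 = 844.80 in total (split across the unequal shares, but the aggregate is all that matters for the group sum).
The 5 free-riders keep 44 each, adding 220. Group total = 220 + 844.80 = 1064.80.

1064.80 hours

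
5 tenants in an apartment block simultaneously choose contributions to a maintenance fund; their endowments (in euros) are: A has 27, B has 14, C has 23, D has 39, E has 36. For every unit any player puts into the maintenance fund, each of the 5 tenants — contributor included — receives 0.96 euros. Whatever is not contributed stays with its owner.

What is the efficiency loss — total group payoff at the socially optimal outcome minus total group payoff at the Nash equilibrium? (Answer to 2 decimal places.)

528.20 euros

The private return per contributed unit is 0.96 < 1 for everyone, so the Nash equilibrium is zero contribution and the group total is Σ E_j = 27 + 14 + 23 + 39 + 36 = 139.
Each contributed unit returns 4.800 to the group, so the social optimum is full contribution by everyone: group total = 4.800 × 139 = 667.20.
Efficiency loss = (4.800 − 1) × 139 = 528.20.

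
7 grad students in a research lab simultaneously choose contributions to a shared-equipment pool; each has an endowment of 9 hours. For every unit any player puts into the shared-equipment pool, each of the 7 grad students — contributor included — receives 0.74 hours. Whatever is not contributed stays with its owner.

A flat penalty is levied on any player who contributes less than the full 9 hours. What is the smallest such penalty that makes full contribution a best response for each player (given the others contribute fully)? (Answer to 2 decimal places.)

Given the others contribute fully, the best deviation is to contribute 0 (any partial contribution still incurs the fine and gives up units whose private return 0.74 is below 1).
Deviating from 9 to 0 saves 9 hours but forfeits the deviator's share of the drop in the shared-equipment pool: 0.74 × 9 = 6.66.
So the deviation gain is 9 − 6.66 = 2.34, and the fine must be at least 2.34 hours to wipe it out.

2.34 hours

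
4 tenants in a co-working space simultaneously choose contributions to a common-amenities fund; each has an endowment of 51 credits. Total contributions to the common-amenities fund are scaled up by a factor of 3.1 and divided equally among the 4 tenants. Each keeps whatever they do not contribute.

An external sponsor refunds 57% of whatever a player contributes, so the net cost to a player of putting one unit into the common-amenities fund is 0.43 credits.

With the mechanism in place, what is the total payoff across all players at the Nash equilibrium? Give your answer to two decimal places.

748.68 credits

With the mechanism, a contributed unit returns (3.1/4) / 0.43 = 1.8023 per unit of net cost to the contributor — now above 1 — so contributing fully is weakly dominant for every player.
At the Nash equilibrium everyone contributes 51. Group total payoff = 4 × (51 × 0.57 + 3.1 × 51) = 748.68.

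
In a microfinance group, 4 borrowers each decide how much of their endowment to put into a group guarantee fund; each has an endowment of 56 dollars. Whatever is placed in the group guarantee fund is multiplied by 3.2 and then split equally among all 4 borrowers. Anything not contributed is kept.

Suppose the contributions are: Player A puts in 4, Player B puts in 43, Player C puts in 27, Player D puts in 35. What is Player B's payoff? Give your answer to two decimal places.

100.20 dollars

Total contributed: 4 + 43 + 27 + 35 = 109.
Each receives 3.2 × 109 / 4 = 87.20 from the group guarantee fund.
Player B keeps 56 − 43 = 13, so Player B's payoff is 13 + 87.20 = 100.20.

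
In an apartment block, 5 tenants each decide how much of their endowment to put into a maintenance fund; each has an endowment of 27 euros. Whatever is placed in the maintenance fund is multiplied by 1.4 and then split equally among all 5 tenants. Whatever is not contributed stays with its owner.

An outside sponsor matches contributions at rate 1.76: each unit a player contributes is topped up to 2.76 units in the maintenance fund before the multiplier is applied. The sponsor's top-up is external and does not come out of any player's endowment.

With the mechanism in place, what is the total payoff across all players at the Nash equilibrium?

The effective private return is 1.4 × 2.76 / 5 = 0.7728, which is still under 1, so the mechanism doesn't change anyone's dominant strategy: zero contribution.
At the Nash equilibrium no one contributes; group total payoff = 5 × 27 = 135.

135.00 euros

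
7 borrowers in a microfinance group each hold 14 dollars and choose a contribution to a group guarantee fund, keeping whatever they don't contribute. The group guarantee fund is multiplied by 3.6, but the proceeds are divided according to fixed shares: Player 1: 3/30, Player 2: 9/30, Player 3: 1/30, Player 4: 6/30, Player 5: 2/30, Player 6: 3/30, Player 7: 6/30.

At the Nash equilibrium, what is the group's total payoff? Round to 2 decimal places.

134.40 dollars

For player j, contributing a unit is worthwhile iff 3.6 × (j's share) ≥ 1, i.e. iff j's share is at least 0.2778.
Player 2 alone (share 9/30) is above the threshold, contributing 14; the remaining 6 contribute 0. Total contributed: 14.
The group guarantee fund pays out 3.6 × 14 = 50.40 in total (split across the unequal shares, but the aggregate is all that matters for the group sum).
The 6 free-riders keep 14 each, adding 84. Group total = 84 + 50.40 = 134.40.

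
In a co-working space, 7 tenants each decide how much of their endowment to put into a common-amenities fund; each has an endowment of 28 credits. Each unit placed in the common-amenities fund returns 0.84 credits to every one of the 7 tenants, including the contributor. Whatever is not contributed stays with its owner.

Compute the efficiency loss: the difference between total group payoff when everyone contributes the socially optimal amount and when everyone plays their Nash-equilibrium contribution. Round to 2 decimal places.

The private return per contributed unit is 0.84 < 1, so contributing 0 is dominant for every player. At the Nash equilibrium everyone keeps their 28, and the group total is 7 × 28 = 196.
Each contributed unit returns 5.880 to the group as a whole (0.84 to each of 7 players), which exceeds 1, so the social optimum is full contribution: group total = 5.880 × 196 = 1152.48.
Efficiency loss = 1152.48 − 196 = 956.48.

956.48 credits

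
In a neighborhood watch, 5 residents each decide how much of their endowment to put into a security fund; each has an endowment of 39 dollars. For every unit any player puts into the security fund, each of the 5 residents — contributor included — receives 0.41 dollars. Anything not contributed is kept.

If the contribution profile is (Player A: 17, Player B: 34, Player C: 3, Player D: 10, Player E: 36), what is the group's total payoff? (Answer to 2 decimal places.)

300.00 dollars

Total contributed: 17 + 34 + 3 + 10 + 36 = 100; total kept: 5 × 39 − 100 = 95.
The security fund pays out 0.41 × 5 × 100 = 205.00 in aggregate.
Group total = 95 + 205.00 = 300.00.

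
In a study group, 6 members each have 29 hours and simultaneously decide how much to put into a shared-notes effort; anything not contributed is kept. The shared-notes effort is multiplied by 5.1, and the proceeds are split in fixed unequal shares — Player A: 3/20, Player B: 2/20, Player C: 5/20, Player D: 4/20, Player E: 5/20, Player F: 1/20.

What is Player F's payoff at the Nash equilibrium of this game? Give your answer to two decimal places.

51.19 hours

For player j, contributing a unit is worthwhile iff 5.1 × (j's share) ≥ 1, i.e. iff j's share is at least 0.1961.
Player C, Player D and Player E clear that bar, contributing 29 each; the remaining 3 contribute 0. Total contributed: 87.
Player F keeps 29 and receives 5.1 × 87 × 1/20 = 22.19 from the shared-notes effort, for a payoff of 51.19.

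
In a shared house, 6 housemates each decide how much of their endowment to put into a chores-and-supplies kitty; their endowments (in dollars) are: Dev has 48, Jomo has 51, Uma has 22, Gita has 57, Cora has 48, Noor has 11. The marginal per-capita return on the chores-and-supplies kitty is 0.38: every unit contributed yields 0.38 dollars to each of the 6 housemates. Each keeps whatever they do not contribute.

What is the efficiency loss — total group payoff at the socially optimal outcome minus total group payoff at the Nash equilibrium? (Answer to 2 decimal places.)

The private return per contributed unit is 0.38 < 1 for everyone, so the Nash equilibrium is zero contribution and the group total is Σ E_j = 48 + 51 + 22 + 57 + 48 + 11 = 237.
Each contributed unit returns 2.280 to the group, so the social optimum is full contribution by everyone: group total = 2.280 × 237 = 540.36.
Efficiency loss = (2.280 − 1) × 237 = 303.36.

303.36 dollars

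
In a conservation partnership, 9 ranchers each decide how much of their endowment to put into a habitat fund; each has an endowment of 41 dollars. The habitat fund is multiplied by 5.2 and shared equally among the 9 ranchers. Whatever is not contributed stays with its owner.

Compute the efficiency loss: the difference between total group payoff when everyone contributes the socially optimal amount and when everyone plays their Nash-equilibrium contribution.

Each contributed unit returns 5.2/9 = 0.5778 to its contributor — below 1 — so contributing 0 is dominant for every player. At the Nash equilibrium everyone keeps their 41, and the group total is 9 × 41 = 369.
Each contributed unit returns 5.200 to the group as a whole (0.5778 to each of 9 players), which exceeds 1, so the social optimum is full contribution: group total = 5.200 × 369 = 1918.80.
Efficiency loss = 1918.80 − 369 = 1549.80.

1549.80 dollars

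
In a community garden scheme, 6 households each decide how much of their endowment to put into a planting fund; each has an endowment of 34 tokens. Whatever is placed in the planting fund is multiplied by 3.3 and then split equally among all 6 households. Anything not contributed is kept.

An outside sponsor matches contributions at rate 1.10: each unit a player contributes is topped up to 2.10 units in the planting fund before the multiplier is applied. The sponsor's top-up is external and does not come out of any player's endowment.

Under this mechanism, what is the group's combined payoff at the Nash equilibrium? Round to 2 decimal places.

With the mechanism, a contributed unit returns 3.3 × 2.10 / 6 = 1.1550 per unit of net cost to the contributor — now above 1 — so contributing fully is weakly dominant for every player.
So the Nash equilibrium is full contribution by all 6; the group earns 3.3 × 2.10 × 204 = 1413.72.

1413.72 tokens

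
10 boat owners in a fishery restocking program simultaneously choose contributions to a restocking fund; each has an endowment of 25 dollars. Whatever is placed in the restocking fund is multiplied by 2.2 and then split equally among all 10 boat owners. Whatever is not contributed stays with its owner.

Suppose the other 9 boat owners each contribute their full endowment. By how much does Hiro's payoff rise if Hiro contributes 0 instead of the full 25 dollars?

19.50 dollars

Switching from a contribution of 25 to 0 lets Hiro keep an extra 25 dollars, but lowers the restocking fund by 25, which costs Hiro their own share of that drop: 2.2/10 × 25 = 5.50.
Net gain = 25 − 5.50 = 19.50. The private return per contributed unit (0.2200) is below 1, so free-riding is indeed the best response regardless of what the others do.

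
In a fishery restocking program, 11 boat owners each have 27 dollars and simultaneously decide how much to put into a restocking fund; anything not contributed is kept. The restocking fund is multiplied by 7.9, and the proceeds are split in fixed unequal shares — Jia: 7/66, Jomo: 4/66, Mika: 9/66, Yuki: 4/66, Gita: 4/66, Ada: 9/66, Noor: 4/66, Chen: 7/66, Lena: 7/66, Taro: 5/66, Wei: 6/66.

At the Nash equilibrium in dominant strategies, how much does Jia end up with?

For player j, contributing a unit is worthwhile iff 7.9 × (j's share) ≥ 1, i.e. iff j's share is at least 0.1266.
Mika and Ada clear that bar, contributing 27 each; the remaining 9 contribute 0. Total contributed: 54.
Jia keeps 27 and receives 7.9 × 54 × 7/66 = 45.25 from the restocking fund, for a payoff of 72.25.

72.25 dollars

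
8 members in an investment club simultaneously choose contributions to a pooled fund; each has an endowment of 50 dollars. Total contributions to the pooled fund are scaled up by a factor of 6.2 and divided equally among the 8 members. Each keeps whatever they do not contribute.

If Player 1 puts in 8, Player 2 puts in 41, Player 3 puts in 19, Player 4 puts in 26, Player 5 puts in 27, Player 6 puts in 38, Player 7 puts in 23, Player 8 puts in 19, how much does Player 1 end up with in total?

197.78 dollars

Total contributed: 8 + 41 + 19 + 26 + 27 + 38 + 23 + 19 = 201.
Each receives 6.2 × 201 / 8 = 155.78 from the pooled fund.
Player 1 keeps 50 − 8 = 42, so Player 1's payoff is 42 + 155.78 = 197.78.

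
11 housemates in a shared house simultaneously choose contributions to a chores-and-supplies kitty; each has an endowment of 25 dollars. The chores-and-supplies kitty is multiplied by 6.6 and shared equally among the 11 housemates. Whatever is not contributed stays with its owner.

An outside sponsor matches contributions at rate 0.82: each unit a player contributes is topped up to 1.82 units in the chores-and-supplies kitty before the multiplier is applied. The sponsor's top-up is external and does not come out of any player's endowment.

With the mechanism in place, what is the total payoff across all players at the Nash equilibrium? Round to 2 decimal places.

The effective private return per unit is now 6.6 × 1.82 / 11 = 1.0920 > 1, so every player's dominant strategy flips to full contribution.
At the Nash equilibrium everyone contributes 25. Group total payoff = 6.6 × 1.82 × 275 = 3303.30.

3303.30 dollars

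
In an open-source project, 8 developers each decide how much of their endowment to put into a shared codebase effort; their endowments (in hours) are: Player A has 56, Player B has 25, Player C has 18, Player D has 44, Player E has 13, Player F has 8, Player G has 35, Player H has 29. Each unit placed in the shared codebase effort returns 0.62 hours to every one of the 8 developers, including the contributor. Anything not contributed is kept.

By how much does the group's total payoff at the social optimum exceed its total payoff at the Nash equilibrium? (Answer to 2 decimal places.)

The private return per contributed unit is 0.62 < 1 for everyone, so the Nash equilibrium is zero contribution and the group total is Σ E_j = 56 + 25 + 18 + 44 + 13 + 8 + 35 + 29 = 228.
Each contributed unit returns 4.960 to the group, so the social optimum is full contribution by everyone: group total = 4.960 × 228 = 1130.88.
Efficiency loss = (4.960 − 1) × 228 = 902.88.

902.88 hours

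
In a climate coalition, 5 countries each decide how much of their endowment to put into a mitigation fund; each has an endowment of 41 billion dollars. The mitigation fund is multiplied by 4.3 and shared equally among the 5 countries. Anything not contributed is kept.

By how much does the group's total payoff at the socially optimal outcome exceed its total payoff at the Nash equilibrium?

Each contributed unit returns 4.3/5 = 0.8600 to its contributor — below 1 — so contributing 0 is dominant for every player. At the Nash equilibrium everyone keeps their 41, and the group total is 5 × 41 = 205.
Each contributed unit returns 4.300 to the group as a whole (0.8600 to each of 5 players), which exceeds 1, so the social optimum is full contribution: group total = 4.300 × 205 = 881.50.
Efficiency loss = 881.50 − 205 = 676.50.

676.50 billion dollars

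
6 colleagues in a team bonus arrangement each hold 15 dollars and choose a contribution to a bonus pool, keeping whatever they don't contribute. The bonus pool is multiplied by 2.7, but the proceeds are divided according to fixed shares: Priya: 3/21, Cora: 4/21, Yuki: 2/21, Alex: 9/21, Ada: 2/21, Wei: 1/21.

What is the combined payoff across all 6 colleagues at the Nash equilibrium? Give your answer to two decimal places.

115.50 dollars

For player j, contributing a unit is worthwhile iff 2.7 × (j's share) ≥ 1, i.e. iff j's share is at least 0.3704.
Alex alone (share 9/21) is above the threshold, contributing 15; the remaining 5 contribute 0. Total contributed: 15.
The bonus pool pays out 2.7 × 15 = 40.50 in total (split across the unequal shares, but the aggregate is all that matters for the group sum).
The 5 free-riders keep 15 each, adding 75. Group total = 75 + 40.50 = 115.50.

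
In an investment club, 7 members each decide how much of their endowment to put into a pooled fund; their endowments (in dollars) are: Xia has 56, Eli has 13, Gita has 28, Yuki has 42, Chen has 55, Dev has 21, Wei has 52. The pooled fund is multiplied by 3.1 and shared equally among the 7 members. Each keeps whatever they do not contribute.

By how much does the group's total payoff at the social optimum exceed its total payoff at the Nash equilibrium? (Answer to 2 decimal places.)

The private return per contributed unit is 3.1/7 = 0.4429 < 1 for every player regardless of endowment, so the Nash equilibrium is zero contribution and the group total is Σ E_j = 56 + 13 + 28 + 42 + 55 + 21 + 52 = 267.
Each contributed unit returns 3.100 to the group, so the social optimum is full contribution by everyone: group total = 3.100 × 267 = 827.70.
Efficiency loss = (3.100 − 1) × 267 = 560.70.

560.70 dollars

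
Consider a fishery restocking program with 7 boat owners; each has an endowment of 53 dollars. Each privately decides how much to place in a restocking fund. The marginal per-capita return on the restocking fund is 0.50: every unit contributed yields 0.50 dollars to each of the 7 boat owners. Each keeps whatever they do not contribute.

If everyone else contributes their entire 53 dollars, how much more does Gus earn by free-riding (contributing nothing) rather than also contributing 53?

Switching from a contribution of 53 to 0 lets Gus keep an extra 53 dollars, but lowers the restocking fund by 53, which costs Gus their own share of that drop: 0.50 × 53 = 26.50.
Net gain = 53 − 26.50 = 26.50. The private return per contributed unit (0.50) is below 1, so free-riding is indeed the best response regardless of what the others do.

26.50 dollars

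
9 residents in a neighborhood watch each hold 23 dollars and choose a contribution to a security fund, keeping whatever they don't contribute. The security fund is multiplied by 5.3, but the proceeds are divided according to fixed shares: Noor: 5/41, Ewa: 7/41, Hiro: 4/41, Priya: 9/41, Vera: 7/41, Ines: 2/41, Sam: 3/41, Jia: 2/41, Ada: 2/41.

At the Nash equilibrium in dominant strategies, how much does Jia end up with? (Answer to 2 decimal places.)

Each unit j contributes comes back to j as 5.3 × (j's share), so j prefers to contribute only if that share exceeds 1/5.3 = 0.1887; otherwise keeping the unit dominates.
Priya alone (share 9/41) is above the threshold, contributing 23; the remaining 8 contribute 0. Total contributed: 23.
Jia keeps 23 and receives 5.3 × 23 × 2/41 = 5.95 from the security fund, for a payoff of 28.95.

28.95 dollars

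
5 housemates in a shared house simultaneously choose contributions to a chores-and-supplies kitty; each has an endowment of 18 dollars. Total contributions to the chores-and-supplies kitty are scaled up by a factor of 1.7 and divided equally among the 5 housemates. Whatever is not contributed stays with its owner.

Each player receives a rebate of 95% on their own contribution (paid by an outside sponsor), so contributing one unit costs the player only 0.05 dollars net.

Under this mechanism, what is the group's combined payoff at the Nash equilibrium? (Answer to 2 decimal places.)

With the mechanism, a contributed unit returns (1.7/5) / 0.05 = 6.8000 per unit of net cost to the contributor — now above 1 — so contributing fully is weakly dominant for every player.
So the Nash equilibrium is full contribution by all 5; the group earns 5 × (18 × 0.95 + 1.7 × 18) = 238.50.

238.50 dollars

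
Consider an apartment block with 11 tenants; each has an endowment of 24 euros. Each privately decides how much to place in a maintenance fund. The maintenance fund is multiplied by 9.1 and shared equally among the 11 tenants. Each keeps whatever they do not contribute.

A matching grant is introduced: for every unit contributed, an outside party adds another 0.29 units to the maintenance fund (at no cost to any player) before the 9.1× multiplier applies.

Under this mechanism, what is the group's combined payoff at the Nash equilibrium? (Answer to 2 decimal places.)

With the mechanism, a contributed unit returns 9.1 × 1.29 / 11 = 1.0672 per unit of net cost to the contributor — now above 1 — so contributing fully is weakly dominant for every player.
So the Nash equilibrium is full contribution by all 11; the group earns 9.1 × 1.29 × 264 = 3099.10.

3099.10 euros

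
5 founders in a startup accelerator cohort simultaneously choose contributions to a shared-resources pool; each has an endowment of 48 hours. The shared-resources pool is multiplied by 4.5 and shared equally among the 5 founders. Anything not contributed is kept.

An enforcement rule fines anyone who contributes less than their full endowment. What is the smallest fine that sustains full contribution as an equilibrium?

Given the others contribute fully, the best deviation is to contribute 0 (any partial contribution still incurs the fine and gives up units whose private return 0.9000 is below 1).
Deviating from 48 to 0 saves 48 hours but forfeits the deviator's share of the drop in the shared-resources pool: 4.5/5 × 48 = 43.20.
So the deviation gain is 48 − 43.20 = 4.80, and the fine must be at least 4.80 hours to wipe it out.

4.80 hours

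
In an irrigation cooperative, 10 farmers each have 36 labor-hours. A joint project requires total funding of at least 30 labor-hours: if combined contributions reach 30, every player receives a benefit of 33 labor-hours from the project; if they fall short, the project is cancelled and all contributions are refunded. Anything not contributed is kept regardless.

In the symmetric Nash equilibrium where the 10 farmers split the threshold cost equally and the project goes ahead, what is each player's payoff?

Equal share of the threshold: 30/10 = 3.
At this profile no one gains by cutting their contribution: any cut drops the total below 30, the project is cancelled, contributions are refunded, and the deviator ends with 36, which is less than 36 − 3 + 33 = 66. Contributing more than 3 just wastes the excess. So contributing exactly 3 is a best response.
Each player's payoff: 36 − 3 + 33 = 66.

66 labor-hours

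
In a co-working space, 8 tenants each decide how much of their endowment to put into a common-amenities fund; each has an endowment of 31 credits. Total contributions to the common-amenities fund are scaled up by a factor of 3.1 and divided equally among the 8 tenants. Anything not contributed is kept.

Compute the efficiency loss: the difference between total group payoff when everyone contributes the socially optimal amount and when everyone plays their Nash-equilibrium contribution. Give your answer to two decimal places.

520.80 credits

Each contributed unit returns 3.1/8 = 0.3875 to its contributor — below 1 — so contributing 0 is dominant for every player. At the Nash equilibrium everyone keeps their 31, and the group total is 8 × 31 = 248.
Each contributed unit returns 3.100 to the group as a whole (0.3875 to each of 8 players), which exceeds 1, so the social optimum is full contribution: group total = 3.100 × 248 = 768.80.
Efficiency loss = 768.80 − 248 = 520.80.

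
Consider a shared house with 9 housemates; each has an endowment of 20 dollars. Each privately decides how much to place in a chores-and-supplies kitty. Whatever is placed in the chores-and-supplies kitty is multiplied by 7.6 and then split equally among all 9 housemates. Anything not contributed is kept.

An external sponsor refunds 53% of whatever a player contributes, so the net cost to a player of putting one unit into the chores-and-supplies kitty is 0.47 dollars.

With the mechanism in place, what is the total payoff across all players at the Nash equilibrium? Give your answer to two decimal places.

1463.40 dollars

Under the mechanism each unit contributed yields (7.6/9) / 0.47 = 1.7967 back to its contributor per unit of net cost, which exceeds 1, making full contribution the dominant choice for everyone.
At the Nash equilibrium everyone contributes 20. Group total payoff = 9 × (20 × 0.53 + 7.6 × 20) = 1463.40.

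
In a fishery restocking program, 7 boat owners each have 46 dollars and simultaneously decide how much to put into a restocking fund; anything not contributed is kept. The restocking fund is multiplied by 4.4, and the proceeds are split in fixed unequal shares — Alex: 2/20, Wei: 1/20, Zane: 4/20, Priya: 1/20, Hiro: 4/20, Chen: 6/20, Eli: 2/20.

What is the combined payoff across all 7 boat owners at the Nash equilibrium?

478.40 dollars

For player j, contributing a unit is worthwhile iff 4.4 × (j's share) ≥ 1, i.e. iff j's share is at least 0.2273.
Chen alone (share 6/20) is above the threshold, contributing 46; the remaining 6 contribute 0. Total contributed: 46.
The restocking fund pays out 4.4 × 46 = 202.40 in total (split across the unequal shares, but the aggregate is all that matters for the group sum).
The 6 free-riders keep 46 each, adding 276. Group total = 276 + 202.40 = 478.40.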